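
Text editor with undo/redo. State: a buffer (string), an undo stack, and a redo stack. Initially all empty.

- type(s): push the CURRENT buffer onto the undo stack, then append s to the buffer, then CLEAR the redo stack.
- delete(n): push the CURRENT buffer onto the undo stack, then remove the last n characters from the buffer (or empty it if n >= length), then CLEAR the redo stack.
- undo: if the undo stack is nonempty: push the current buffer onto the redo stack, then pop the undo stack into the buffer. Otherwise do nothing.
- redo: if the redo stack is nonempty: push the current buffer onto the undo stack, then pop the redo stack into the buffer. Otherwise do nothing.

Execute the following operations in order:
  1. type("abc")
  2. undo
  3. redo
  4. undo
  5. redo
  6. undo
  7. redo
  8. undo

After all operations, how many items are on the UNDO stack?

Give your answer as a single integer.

After op 1 (type): buf='abc' undo_depth=1 redo_depth=0
After op 2 (undo): buf='(empty)' undo_depth=0 redo_depth=1
After op 3 (redo): buf='abc' undo_depth=1 redo_depth=0
After op 4 (undo): buf='(empty)' undo_depth=0 redo_depth=1
After op 5 (redo): buf='abc' undo_depth=1 redo_depth=0
After op 6 (undo): buf='(empty)' undo_depth=0 redo_depth=1
After op 7 (redo): buf='abc' undo_depth=1 redo_depth=0
After op 8 (undo): buf='(empty)' undo_depth=0 redo_depth=1

Answer: 0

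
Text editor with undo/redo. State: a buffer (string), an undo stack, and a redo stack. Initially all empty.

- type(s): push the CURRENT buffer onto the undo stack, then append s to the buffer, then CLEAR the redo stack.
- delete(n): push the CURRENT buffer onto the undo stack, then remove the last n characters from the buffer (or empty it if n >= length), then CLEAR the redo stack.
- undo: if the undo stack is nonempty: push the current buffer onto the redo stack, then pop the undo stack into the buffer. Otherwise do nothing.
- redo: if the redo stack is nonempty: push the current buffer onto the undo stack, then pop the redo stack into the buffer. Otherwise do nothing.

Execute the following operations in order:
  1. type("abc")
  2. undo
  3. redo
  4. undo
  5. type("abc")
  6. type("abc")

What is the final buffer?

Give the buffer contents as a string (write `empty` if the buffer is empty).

Answer: abcabc

Derivation:
After op 1 (type): buf='abc' undo_depth=1 redo_depth=0
After op 2 (undo): buf='(empty)' undo_depth=0 redo_depth=1
After op 3 (redo): buf='abc' undo_depth=1 redo_depth=0
After op 4 (undo): buf='(empty)' undo_depth=0 redo_depth=1
After op 5 (type): buf='abc' undo_depth=1 redo_depth=0
After op 6 (type): buf='abcabc' undo_depth=2 redo_depth=0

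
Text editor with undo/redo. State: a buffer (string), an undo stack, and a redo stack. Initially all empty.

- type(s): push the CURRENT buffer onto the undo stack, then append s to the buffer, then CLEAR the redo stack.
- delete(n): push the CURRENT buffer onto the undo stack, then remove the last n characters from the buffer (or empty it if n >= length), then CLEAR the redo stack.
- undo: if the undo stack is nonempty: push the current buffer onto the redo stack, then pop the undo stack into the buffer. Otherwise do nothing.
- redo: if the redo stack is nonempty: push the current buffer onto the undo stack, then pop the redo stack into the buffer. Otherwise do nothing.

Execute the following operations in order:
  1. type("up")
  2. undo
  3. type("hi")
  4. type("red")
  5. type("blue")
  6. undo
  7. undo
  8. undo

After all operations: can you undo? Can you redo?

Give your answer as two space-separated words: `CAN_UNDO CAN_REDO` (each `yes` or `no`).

After op 1 (type): buf='up' undo_depth=1 redo_depth=0
After op 2 (undo): buf='(empty)' undo_depth=0 redo_depth=1
After op 3 (type): buf='hi' undo_depth=1 redo_depth=0
After op 4 (type): buf='hired' undo_depth=2 redo_depth=0
After op 5 (type): buf='hiredblue' undo_depth=3 redo_depth=0
After op 6 (undo): buf='hired' undo_depth=2 redo_depth=1
After op 7 (undo): buf='hi' undo_depth=1 redo_depth=2
After op 8 (undo): buf='(empty)' undo_depth=0 redo_depth=3

Answer: no yes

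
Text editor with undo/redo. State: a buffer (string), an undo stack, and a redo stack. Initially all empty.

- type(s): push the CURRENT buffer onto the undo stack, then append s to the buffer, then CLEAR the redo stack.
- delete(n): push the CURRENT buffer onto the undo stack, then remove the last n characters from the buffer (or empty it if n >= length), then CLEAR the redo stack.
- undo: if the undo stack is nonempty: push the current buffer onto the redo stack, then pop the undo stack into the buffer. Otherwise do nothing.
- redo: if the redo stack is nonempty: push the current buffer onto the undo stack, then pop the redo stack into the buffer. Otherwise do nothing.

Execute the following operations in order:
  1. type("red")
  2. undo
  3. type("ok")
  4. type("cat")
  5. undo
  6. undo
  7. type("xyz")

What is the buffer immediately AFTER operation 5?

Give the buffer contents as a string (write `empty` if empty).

After op 1 (type): buf='red' undo_depth=1 redo_depth=0
After op 2 (undo): buf='(empty)' undo_depth=0 redo_depth=1
After op 3 (type): buf='ok' undo_depth=1 redo_depth=0
After op 4 (type): buf='okcat' undo_depth=2 redo_depth=0
After op 5 (undo): buf='ok' undo_depth=1 redo_depth=1

Answer: ok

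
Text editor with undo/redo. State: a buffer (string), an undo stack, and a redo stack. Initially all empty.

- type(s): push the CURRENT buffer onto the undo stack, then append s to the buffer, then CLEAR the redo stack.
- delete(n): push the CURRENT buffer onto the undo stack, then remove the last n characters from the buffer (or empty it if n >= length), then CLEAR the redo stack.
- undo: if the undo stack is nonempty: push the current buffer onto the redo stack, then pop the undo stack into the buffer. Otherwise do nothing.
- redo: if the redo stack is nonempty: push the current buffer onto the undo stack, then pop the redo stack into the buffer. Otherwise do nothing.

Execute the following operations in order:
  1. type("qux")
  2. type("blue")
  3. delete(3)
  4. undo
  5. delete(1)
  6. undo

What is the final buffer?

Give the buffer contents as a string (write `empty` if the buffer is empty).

Answer: quxblue

Derivation:
After op 1 (type): buf='qux' undo_depth=1 redo_depth=0
After op 2 (type): buf='quxblue' undo_depth=2 redo_depth=0
After op 3 (delete): buf='quxb' undo_depth=3 redo_depth=0
After op 4 (undo): buf='quxblue' undo_depth=2 redo_depth=1
After op 5 (delete): buf='quxblu' undo_depth=3 redo_depth=0
After op 6 (undo): buf='quxblue' undo_depth=2 redo_depth=1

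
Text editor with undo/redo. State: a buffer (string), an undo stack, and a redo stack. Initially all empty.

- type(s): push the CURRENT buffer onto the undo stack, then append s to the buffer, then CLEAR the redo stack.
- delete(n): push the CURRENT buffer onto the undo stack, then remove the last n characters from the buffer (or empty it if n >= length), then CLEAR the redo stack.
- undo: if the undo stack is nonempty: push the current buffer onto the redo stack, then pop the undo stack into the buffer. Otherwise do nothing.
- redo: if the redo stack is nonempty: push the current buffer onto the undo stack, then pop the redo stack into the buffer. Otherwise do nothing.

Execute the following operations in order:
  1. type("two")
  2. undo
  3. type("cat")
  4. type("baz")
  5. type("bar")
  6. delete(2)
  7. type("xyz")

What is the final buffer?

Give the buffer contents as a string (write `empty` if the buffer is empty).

After op 1 (type): buf='two' undo_depth=1 redo_depth=0
After op 2 (undo): buf='(empty)' undo_depth=0 redo_depth=1
After op 3 (type): buf='cat' undo_depth=1 redo_depth=0
After op 4 (type): buf='catbaz' undo_depth=2 redo_depth=0
After op 5 (type): buf='catbazbar' undo_depth=3 redo_depth=0
After op 6 (delete): buf='catbazb' undo_depth=4 redo_depth=0
After op 7 (type): buf='catbazbxyz' undo_depth=5 redo_depth=0

Answer: catbazbxyz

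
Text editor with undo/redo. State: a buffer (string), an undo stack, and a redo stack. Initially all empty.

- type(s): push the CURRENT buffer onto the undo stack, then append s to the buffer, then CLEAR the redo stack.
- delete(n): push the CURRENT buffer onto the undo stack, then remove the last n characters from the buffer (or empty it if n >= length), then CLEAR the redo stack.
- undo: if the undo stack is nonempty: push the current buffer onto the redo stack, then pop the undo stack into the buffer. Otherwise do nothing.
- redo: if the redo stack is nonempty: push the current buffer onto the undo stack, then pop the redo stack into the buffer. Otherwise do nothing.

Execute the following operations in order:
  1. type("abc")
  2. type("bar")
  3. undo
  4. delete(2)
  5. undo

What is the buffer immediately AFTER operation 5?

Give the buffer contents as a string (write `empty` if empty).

After op 1 (type): buf='abc' undo_depth=1 redo_depth=0
After op 2 (type): buf='abcbar' undo_depth=2 redo_depth=0
After op 3 (undo): buf='abc' undo_depth=1 redo_depth=1
After op 4 (delete): buf='a' undo_depth=2 redo_depth=0
After op 5 (undo): buf='abc' undo_depth=1 redo_depth=1

Answer: abc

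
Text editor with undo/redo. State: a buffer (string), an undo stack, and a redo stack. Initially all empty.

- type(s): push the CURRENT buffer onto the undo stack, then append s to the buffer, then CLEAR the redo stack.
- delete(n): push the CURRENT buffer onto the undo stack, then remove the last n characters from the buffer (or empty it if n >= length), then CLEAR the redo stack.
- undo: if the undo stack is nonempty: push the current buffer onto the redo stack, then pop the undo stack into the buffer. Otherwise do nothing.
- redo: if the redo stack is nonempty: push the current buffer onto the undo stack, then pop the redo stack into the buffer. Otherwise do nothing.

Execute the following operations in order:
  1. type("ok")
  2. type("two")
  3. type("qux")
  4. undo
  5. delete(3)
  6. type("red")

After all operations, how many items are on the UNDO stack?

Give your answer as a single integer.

Answer: 4

Derivation:
After op 1 (type): buf='ok' undo_depth=1 redo_depth=0
After op 2 (type): buf='oktwo' undo_depth=2 redo_depth=0
After op 3 (type): buf='oktwoqux' undo_depth=3 redo_depth=0
After op 4 (undo): buf='oktwo' undo_depth=2 redo_depth=1
After op 5 (delete): buf='ok' undo_depth=3 redo_depth=0
After op 6 (type): buf='okred' undo_depth=4 redo_depth=0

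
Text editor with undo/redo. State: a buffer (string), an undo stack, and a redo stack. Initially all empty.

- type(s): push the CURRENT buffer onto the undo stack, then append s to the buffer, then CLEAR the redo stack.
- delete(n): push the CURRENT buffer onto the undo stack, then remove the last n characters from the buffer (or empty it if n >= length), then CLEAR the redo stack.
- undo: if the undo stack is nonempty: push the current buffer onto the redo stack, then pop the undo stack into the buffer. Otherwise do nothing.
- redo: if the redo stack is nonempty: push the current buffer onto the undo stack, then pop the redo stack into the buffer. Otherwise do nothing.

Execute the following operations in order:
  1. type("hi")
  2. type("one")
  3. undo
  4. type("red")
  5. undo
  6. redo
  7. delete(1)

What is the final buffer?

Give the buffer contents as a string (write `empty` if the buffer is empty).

Answer: hire

Derivation:
After op 1 (type): buf='hi' undo_depth=1 redo_depth=0
After op 2 (type): buf='hione' undo_depth=2 redo_depth=0
After op 3 (undo): buf='hi' undo_depth=1 redo_depth=1
After op 4 (type): buf='hired' undo_depth=2 redo_depth=0
After op 5 (undo): buf='hi' undo_depth=1 redo_depth=1
After op 6 (redo): buf='hired' undo_depth=2 redo_depth=0
After op 7 (delete): buf='hire' undo_depth=3 redo_depth=0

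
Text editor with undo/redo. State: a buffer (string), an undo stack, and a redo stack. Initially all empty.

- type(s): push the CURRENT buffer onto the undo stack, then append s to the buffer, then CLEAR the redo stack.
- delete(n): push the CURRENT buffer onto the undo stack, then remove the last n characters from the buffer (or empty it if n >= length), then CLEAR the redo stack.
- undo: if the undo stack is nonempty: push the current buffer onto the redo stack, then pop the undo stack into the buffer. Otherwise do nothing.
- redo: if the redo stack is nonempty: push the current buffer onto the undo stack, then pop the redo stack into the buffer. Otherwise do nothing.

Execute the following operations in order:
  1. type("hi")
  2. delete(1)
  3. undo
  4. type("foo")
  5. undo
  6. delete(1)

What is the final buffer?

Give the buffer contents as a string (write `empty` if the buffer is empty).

Answer: h

Derivation:
After op 1 (type): buf='hi' undo_depth=1 redo_depth=0
After op 2 (delete): buf='h' undo_depth=2 redo_depth=0
After op 3 (undo): buf='hi' undo_depth=1 redo_depth=1
After op 4 (type): buf='hifoo' undo_depth=2 redo_depth=0
After op 5 (undo): buf='hi' undo_depth=1 redo_depth=1
After op 6 (delete): buf='h' undo_depth=2 redo_depth=0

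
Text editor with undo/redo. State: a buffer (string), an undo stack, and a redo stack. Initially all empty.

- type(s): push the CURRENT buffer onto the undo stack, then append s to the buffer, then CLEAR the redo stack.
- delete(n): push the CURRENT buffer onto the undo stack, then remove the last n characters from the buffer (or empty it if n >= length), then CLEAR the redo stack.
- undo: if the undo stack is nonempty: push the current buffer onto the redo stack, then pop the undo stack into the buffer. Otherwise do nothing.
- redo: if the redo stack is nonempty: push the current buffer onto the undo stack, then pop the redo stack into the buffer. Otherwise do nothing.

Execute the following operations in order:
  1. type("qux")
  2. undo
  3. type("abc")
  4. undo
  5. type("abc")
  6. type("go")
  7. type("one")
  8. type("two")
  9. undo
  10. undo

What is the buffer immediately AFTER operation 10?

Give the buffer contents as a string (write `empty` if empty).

After op 1 (type): buf='qux' undo_depth=1 redo_depth=0
After op 2 (undo): buf='(empty)' undo_depth=0 redo_depth=1
After op 3 (type): buf='abc' undo_depth=1 redo_depth=0
After op 4 (undo): buf='(empty)' undo_depth=0 redo_depth=1
After op 5 (type): buf='abc' undo_depth=1 redo_depth=0
After op 6 (type): buf='abcgo' undo_depth=2 redo_depth=0
After op 7 (type): buf='abcgoone' undo_depth=3 redo_depth=0
After op 8 (type): buf='abcgoonetwo' undo_depth=4 redo_depth=0
After op 9 (undo): buf='abcgoone' undo_depth=3 redo_depth=1
After op 10 (undo): buf='abcgo' undo_depth=2 redo_depth=2

Answer: abcgo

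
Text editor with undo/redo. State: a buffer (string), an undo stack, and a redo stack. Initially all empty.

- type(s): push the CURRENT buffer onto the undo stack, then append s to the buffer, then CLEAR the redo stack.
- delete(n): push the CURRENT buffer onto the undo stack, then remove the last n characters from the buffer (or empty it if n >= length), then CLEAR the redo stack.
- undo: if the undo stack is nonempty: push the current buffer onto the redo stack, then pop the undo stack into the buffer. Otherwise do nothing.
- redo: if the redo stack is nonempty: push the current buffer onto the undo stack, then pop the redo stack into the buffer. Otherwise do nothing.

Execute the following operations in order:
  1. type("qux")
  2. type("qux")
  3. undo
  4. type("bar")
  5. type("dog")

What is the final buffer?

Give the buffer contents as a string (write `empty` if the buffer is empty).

Answer: quxbardog

Derivation:
After op 1 (type): buf='qux' undo_depth=1 redo_depth=0
After op 2 (type): buf='quxqux' undo_depth=2 redo_depth=0
After op 3 (undo): buf='qux' undo_depth=1 redo_depth=1
After op 4 (type): buf='quxbar' undo_depth=2 redo_depth=0
After op 5 (type): buf='quxbardog' undo_depth=3 redo_depth=0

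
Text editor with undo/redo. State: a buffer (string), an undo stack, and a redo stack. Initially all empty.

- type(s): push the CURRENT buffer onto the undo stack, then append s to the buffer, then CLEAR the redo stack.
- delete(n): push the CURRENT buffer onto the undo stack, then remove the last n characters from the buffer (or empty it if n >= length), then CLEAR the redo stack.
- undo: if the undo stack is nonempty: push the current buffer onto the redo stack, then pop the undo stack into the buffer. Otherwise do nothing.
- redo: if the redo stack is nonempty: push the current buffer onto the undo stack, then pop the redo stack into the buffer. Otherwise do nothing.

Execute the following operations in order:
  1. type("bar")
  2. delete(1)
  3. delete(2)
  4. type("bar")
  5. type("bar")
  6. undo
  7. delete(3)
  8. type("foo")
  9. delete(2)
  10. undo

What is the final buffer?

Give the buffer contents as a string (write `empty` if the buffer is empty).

Answer: foo

Derivation:
After op 1 (type): buf='bar' undo_depth=1 redo_depth=0
After op 2 (delete): buf='ba' undo_depth=2 redo_depth=0
After op 3 (delete): buf='(empty)' undo_depth=3 redo_depth=0
After op 4 (type): buf='bar' undo_depth=4 redo_depth=0
After op 5 (type): buf='barbar' undo_depth=5 redo_depth=0
After op 6 (undo): buf='bar' undo_depth=4 redo_depth=1
After op 7 (delete): buf='(empty)' undo_depth=5 redo_depth=0
After op 8 (type): buf='foo' undo_depth=6 redo_depth=0
After op 9 (delete): buf='f' undo_depth=7 redo_depth=0
After op 10 (undo): buf='foo' undo_depth=6 redo_depth=1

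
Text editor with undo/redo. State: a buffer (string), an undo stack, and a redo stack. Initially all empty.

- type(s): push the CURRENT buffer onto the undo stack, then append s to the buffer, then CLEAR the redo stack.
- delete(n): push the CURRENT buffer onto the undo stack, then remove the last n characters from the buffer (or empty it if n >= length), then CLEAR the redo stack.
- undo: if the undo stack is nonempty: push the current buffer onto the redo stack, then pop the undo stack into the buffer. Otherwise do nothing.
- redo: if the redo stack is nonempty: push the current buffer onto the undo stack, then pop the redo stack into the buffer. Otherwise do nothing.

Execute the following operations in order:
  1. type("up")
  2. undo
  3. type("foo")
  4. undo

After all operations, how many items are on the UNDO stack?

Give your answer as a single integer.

After op 1 (type): buf='up' undo_depth=1 redo_depth=0
After op 2 (undo): buf='(empty)' undo_depth=0 redo_depth=1
After op 3 (type): buf='foo' undo_depth=1 redo_depth=0
After op 4 (undo): buf='(empty)' undo_depth=0 redo_depth=1

Answer: 0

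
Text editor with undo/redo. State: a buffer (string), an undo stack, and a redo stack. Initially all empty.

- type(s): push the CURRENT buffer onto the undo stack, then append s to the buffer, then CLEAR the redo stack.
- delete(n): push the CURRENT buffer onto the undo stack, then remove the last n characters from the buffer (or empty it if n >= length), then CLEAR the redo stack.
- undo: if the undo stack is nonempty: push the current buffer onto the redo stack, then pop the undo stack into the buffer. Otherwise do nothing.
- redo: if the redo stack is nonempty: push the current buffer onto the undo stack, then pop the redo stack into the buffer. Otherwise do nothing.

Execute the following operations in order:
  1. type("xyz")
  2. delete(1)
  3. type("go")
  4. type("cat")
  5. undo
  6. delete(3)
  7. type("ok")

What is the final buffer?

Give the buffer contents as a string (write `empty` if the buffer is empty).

Answer: xok

Derivation:
After op 1 (type): buf='xyz' undo_depth=1 redo_depth=0
After op 2 (delete): buf='xy' undo_depth=2 redo_depth=0
After op 3 (type): buf='xygo' undo_depth=3 redo_depth=0
After op 4 (type): buf='xygocat' undo_depth=4 redo_depth=0
After op 5 (undo): buf='xygo' undo_depth=3 redo_depth=1
After op 6 (delete): buf='x' undo_depth=4 redo_depth=0
After op 7 (type): buf='xok' undo_depth=5 redo_depth=0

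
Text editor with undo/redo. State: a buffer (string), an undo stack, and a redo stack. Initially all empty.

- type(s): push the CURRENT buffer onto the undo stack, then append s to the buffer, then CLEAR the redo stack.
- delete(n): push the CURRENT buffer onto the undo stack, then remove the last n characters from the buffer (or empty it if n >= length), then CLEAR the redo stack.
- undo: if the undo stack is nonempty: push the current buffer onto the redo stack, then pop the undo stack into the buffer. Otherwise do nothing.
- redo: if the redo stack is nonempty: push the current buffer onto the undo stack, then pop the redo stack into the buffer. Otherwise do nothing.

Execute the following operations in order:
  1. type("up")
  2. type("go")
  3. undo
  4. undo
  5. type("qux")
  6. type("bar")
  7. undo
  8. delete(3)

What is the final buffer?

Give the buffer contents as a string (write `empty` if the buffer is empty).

After op 1 (type): buf='up' undo_depth=1 redo_depth=0
After op 2 (type): buf='upgo' undo_depth=2 redo_depth=0
After op 3 (undo): buf='up' undo_depth=1 redo_depth=1
After op 4 (undo): buf='(empty)' undo_depth=0 redo_depth=2
After op 5 (type): buf='qux' undo_depth=1 redo_depth=0
After op 6 (type): buf='quxbar' undo_depth=2 redo_depth=0
After op 7 (undo): buf='qux' undo_depth=1 redo_depth=1
After op 8 (delete): buf='(empty)' undo_depth=2 redo_depth=0

Answer: empty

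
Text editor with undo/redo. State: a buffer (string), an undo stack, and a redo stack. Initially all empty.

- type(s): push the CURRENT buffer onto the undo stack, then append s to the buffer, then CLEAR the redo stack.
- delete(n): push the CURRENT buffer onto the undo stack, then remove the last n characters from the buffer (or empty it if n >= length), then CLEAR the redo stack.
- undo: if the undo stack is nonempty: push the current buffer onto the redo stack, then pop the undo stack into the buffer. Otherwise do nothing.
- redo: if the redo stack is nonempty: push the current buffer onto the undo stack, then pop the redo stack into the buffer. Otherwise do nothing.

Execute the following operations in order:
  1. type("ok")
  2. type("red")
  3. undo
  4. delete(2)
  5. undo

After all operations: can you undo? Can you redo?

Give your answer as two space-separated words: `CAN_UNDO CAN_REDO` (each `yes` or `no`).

After op 1 (type): buf='ok' undo_depth=1 redo_depth=0
After op 2 (type): buf='okred' undo_depth=2 redo_depth=0
After op 3 (undo): buf='ok' undo_depth=1 redo_depth=1
After op 4 (delete): buf='(empty)' undo_depth=2 redo_depth=0
After op 5 (undo): buf='ok' undo_depth=1 redo_depth=1

Answer: yes yes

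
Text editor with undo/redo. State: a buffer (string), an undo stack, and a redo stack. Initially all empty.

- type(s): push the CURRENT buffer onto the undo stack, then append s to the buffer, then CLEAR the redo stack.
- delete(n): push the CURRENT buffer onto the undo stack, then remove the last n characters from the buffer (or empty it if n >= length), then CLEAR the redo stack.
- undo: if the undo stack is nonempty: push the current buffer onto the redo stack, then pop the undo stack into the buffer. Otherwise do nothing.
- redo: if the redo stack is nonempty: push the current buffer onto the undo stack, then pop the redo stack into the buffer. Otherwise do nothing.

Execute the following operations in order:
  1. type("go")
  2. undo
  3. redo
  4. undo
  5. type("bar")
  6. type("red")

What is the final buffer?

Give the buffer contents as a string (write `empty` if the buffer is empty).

After op 1 (type): buf='go' undo_depth=1 redo_depth=0
After op 2 (undo): buf='(empty)' undo_depth=0 redo_depth=1
After op 3 (redo): buf='go' undo_depth=1 redo_depth=0
After op 4 (undo): buf='(empty)' undo_depth=0 redo_depth=1
After op 5 (type): buf='bar' undo_depth=1 redo_depth=0
After op 6 (type): buf='barred' undo_depth=2 redo_depth=0

Answer: barred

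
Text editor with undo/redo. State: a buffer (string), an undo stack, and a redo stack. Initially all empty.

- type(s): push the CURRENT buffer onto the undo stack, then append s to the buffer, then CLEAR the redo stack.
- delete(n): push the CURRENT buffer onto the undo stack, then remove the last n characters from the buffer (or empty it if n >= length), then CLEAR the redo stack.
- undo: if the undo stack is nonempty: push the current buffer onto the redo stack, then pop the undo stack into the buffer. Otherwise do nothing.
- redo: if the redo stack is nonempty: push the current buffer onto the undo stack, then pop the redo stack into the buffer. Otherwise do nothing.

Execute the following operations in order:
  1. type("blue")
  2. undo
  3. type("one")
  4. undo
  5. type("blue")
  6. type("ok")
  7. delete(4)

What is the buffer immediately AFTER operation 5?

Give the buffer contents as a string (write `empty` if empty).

Answer: blue

Derivation:
After op 1 (type): buf='blue' undo_depth=1 redo_depth=0
After op 2 (undo): buf='(empty)' undo_depth=0 redo_depth=1
After op 3 (type): buf='one' undo_depth=1 redo_depth=0
After op 4 (undo): buf='(empty)' undo_depth=0 redo_depth=1
After op 5 (type): buf='blue' undo_depth=1 redo_depth=0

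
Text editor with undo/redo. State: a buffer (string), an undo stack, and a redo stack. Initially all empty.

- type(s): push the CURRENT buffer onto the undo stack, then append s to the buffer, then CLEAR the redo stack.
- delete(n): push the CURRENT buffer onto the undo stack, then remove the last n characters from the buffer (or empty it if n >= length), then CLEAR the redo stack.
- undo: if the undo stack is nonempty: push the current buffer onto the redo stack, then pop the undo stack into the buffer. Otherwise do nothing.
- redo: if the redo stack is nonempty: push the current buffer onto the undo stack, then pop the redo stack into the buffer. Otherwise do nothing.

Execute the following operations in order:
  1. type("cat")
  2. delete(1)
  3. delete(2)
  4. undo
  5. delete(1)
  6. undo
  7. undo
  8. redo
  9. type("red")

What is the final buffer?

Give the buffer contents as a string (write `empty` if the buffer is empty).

After op 1 (type): buf='cat' undo_depth=1 redo_depth=0
After op 2 (delete): buf='ca' undo_depth=2 redo_depth=0
After op 3 (delete): buf='(empty)' undo_depth=3 redo_depth=0
After op 4 (undo): buf='ca' undo_depth=2 redo_depth=1
After op 5 (delete): buf='c' undo_depth=3 redo_depth=0
After op 6 (undo): buf='ca' undo_depth=2 redo_depth=1
After op 7 (undo): buf='cat' undo_depth=1 redo_depth=2
After op 8 (redo): buf='ca' undo_depth=2 redo_depth=1
After op 9 (type): buf='cared' undo_depth=3 redo_depth=0

Answer: cared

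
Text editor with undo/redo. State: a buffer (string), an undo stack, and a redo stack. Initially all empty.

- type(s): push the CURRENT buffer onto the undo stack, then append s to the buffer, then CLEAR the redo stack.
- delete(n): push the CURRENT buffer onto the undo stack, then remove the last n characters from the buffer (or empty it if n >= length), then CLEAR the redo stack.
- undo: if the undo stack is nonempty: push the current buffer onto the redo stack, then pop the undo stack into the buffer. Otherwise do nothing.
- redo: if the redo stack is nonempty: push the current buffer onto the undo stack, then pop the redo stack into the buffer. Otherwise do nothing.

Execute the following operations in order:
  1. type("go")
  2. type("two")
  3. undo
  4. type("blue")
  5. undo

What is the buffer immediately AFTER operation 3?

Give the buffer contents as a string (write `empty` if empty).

Answer: go

Derivation:
After op 1 (type): buf='go' undo_depth=1 redo_depth=0
After op 2 (type): buf='gotwo' undo_depth=2 redo_depth=0
After op 3 (undo): buf='go' undo_depth=1 redo_depth=1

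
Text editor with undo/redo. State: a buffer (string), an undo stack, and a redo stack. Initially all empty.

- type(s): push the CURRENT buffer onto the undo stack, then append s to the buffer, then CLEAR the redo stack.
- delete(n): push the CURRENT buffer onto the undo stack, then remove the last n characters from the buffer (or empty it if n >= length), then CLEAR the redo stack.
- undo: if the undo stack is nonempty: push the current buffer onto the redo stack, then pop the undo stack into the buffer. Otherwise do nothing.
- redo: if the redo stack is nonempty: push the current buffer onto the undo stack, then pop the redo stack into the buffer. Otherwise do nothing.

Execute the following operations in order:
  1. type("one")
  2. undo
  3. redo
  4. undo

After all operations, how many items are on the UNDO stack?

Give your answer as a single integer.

After op 1 (type): buf='one' undo_depth=1 redo_depth=0
After op 2 (undo): buf='(empty)' undo_depth=0 redo_depth=1
After op 3 (redo): buf='one' undo_depth=1 redo_depth=0
After op 4 (undo): buf='(empty)' undo_depth=0 redo_depth=1

Answer: 0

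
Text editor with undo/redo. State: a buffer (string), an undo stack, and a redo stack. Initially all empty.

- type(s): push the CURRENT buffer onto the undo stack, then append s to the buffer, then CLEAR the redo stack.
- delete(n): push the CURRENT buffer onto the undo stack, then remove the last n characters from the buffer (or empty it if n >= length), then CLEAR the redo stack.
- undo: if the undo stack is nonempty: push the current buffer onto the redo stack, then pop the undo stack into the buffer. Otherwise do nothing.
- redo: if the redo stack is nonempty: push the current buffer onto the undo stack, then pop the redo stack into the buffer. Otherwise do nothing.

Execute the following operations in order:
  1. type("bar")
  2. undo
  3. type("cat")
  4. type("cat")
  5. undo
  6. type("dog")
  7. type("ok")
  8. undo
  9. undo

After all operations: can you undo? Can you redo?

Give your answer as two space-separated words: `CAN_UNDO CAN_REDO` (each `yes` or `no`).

After op 1 (type): buf='bar' undo_depth=1 redo_depth=0
After op 2 (undo): buf='(empty)' undo_depth=0 redo_depth=1
After op 3 (type): buf='cat' undo_depth=1 redo_depth=0
After op 4 (type): buf='catcat' undo_depth=2 redo_depth=0
After op 5 (undo): buf='cat' undo_depth=1 redo_depth=1
After op 6 (type): buf='catdog' undo_depth=2 redo_depth=0
After op 7 (type): buf='catdogok' undo_depth=3 redo_depth=0
After op 8 (undo): buf='catdog' undo_depth=2 redo_depth=1
After op 9 (undo): buf='cat' undo_depth=1 redo_depth=2

Answer: yes yes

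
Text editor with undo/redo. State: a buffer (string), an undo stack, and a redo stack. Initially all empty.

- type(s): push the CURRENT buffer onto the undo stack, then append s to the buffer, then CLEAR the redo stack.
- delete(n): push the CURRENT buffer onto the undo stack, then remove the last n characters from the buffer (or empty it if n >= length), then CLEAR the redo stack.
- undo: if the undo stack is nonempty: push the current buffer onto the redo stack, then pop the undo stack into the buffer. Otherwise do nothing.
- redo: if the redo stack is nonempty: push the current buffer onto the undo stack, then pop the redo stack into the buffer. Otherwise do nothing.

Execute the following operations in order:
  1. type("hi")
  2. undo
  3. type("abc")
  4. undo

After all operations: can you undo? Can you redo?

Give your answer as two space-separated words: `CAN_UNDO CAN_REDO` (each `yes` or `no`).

Answer: no yes

Derivation:
After op 1 (type): buf='hi' undo_depth=1 redo_depth=0
After op 2 (undo): buf='(empty)' undo_depth=0 redo_depth=1
After op 3 (type): buf='abc' undo_depth=1 redo_depth=0
After op 4 (undo): buf='(empty)' undo_depth=0 redo_depth=1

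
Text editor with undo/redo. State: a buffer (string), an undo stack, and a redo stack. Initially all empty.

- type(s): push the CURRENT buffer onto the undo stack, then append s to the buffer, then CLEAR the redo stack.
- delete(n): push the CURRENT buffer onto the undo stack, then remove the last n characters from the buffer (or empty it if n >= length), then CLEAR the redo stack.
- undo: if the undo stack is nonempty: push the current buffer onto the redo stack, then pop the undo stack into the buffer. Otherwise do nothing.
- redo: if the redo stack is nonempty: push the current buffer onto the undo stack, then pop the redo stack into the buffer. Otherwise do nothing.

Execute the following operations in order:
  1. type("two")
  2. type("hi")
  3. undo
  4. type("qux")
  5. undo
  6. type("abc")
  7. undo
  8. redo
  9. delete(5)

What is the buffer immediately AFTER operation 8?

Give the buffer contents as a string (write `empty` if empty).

Answer: twoabc

Derivation:
After op 1 (type): buf='two' undo_depth=1 redo_depth=0
After op 2 (type): buf='twohi' undo_depth=2 redo_depth=0
After op 3 (undo): buf='two' undo_depth=1 redo_depth=1
After op 4 (type): buf='twoqux' undo_depth=2 redo_depth=0
After op 5 (undo): buf='two' undo_depth=1 redo_depth=1
After op 6 (type): buf='twoabc' undo_depth=2 redo_depth=0
After op 7 (undo): buf='two' undo_depth=1 redo_depth=1
After op 8 (redo): buf='twoabc' undo_depth=2 redo_depth=0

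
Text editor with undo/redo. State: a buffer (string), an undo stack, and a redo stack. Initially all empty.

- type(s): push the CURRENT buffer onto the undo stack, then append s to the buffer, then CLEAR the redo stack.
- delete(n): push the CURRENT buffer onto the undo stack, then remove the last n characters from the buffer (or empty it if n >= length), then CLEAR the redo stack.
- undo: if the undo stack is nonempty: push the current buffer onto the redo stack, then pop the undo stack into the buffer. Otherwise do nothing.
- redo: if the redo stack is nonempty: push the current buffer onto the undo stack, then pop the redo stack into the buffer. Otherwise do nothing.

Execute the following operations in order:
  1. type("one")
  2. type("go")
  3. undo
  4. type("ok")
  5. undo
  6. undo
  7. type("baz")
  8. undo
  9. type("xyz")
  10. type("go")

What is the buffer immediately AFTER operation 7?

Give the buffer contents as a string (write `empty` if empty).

Answer: baz

Derivation:
After op 1 (type): buf='one' undo_depth=1 redo_depth=0
After op 2 (type): buf='onego' undo_depth=2 redo_depth=0
After op 3 (undo): buf='one' undo_depth=1 redo_depth=1
After op 4 (type): buf='oneok' undo_depth=2 redo_depth=0
After op 5 (undo): buf='one' undo_depth=1 redo_depth=1
After op 6 (undo): buf='(empty)' undo_depth=0 redo_depth=2
After op 7 (type): buf='baz' undo_depth=1 redo_depth=0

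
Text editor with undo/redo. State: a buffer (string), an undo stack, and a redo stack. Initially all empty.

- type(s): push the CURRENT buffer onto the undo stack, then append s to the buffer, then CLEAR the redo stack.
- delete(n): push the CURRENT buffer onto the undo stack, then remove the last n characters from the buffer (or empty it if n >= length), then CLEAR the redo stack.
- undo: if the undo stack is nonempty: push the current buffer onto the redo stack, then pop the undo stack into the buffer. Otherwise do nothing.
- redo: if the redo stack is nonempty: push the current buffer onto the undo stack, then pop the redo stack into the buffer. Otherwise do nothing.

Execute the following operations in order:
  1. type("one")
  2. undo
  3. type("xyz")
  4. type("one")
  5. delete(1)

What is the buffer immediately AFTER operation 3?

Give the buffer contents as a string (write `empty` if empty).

Answer: xyz

Derivation:
After op 1 (type): buf='one' undo_depth=1 redo_depth=0
After op 2 (undo): buf='(empty)' undo_depth=0 redo_depth=1
After op 3 (type): buf='xyz' undo_depth=1 redo_depth=0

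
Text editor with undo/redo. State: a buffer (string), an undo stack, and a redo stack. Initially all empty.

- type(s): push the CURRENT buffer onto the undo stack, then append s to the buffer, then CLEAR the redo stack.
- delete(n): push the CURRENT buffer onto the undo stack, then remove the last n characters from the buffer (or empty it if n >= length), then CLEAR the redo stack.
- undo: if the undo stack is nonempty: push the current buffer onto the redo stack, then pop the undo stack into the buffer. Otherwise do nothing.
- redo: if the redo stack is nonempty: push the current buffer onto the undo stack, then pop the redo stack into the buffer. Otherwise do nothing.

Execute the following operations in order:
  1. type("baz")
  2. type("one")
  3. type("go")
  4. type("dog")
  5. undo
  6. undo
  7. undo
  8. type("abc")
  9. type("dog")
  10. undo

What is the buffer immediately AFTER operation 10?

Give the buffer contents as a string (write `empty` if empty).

Answer: bazabc

Derivation:
After op 1 (type): buf='baz' undo_depth=1 redo_depth=0
After op 2 (type): buf='bazone' undo_depth=2 redo_depth=0
After op 3 (type): buf='bazonego' undo_depth=3 redo_depth=0
After op 4 (type): buf='bazonegodog' undo_depth=4 redo_depth=0
After op 5 (undo): buf='bazonego' undo_depth=3 redo_depth=1
After op 6 (undo): buf='bazone' undo_depth=2 redo_depth=2
After op 7 (undo): buf='baz' undo_depth=1 redo_depth=3
After op 8 (type): buf='bazabc' undo_depth=2 redo_depth=0
After op 9 (type): buf='bazabcdog' undo_depth=3 redo_depth=0
After op 10 (undo): buf='bazabc' undo_depth=2 redo_depth=1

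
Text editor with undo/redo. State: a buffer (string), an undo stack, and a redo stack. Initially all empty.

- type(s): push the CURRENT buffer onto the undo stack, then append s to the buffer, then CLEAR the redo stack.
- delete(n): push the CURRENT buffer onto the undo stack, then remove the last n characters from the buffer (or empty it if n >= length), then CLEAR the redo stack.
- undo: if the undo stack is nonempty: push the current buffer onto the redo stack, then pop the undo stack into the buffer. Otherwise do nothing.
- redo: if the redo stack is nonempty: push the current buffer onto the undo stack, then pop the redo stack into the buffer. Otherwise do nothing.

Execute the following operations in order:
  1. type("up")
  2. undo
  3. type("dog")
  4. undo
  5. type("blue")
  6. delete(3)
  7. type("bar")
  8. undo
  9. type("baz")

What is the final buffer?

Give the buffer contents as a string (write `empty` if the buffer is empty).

Answer: bbaz

Derivation:
After op 1 (type): buf='up' undo_depth=1 redo_depth=0
After op 2 (undo): buf='(empty)' undo_depth=0 redo_depth=1
After op 3 (type): buf='dog' undo_depth=1 redo_depth=0
After op 4 (undo): buf='(empty)' undo_depth=0 redo_depth=1
After op 5 (type): buf='blue' undo_depth=1 redo_depth=0
After op 6 (delete): buf='b' undo_depth=2 redo_depth=0
After op 7 (type): buf='bbar' undo_depth=3 redo_depth=0
After op 8 (undo): buf='b' undo_depth=2 redo_depth=1
After op 9 (type): buf='bbaz' undo_depth=3 redo_depth=0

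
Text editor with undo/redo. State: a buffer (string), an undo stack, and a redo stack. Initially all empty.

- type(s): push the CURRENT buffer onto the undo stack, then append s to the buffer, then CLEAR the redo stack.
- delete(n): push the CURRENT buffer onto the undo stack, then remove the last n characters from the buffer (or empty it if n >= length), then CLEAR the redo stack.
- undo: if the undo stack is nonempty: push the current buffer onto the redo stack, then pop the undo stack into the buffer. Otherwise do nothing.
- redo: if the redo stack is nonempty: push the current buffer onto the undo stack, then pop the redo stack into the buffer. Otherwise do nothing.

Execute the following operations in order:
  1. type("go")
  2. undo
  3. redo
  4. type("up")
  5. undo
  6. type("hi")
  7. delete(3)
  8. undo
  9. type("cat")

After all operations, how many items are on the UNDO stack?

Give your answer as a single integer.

After op 1 (type): buf='go' undo_depth=1 redo_depth=0
After op 2 (undo): buf='(empty)' undo_depth=0 redo_depth=1
After op 3 (redo): buf='go' undo_depth=1 redo_depth=0
After op 4 (type): buf='goup' undo_depth=2 redo_depth=0
After op 5 (undo): buf='go' undo_depth=1 redo_depth=1
After op 6 (type): buf='gohi' undo_depth=2 redo_depth=0
After op 7 (delete): buf='g' undo_depth=3 redo_depth=0
After op 8 (undo): buf='gohi' undo_depth=2 redo_depth=1
After op 9 (type): buf='gohicat' undo_depth=3 redo_depth=0

Answer: 3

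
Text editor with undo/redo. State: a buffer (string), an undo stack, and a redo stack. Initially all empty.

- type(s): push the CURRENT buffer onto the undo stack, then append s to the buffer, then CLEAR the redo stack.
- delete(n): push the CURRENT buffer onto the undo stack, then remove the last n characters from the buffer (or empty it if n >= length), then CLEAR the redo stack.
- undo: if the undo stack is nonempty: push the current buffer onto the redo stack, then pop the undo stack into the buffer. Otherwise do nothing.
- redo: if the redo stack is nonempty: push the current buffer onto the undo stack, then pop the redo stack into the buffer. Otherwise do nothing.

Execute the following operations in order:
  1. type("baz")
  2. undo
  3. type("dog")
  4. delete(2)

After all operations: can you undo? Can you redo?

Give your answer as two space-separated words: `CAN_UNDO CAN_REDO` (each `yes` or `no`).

After op 1 (type): buf='baz' undo_depth=1 redo_depth=0
After op 2 (undo): buf='(empty)' undo_depth=0 redo_depth=1
After op 3 (type): buf='dog' undo_depth=1 redo_depth=0
After op 4 (delete): buf='d' undo_depth=2 redo_depth=0

Answer: yes no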